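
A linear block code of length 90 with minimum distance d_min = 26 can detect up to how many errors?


Detection capability = d_min - 1 = 26 - 1 = 25

25 errors


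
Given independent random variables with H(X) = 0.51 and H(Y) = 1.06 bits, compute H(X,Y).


For independent variables, H(X,Y) = H(X) + H(Y) = 0.51 + 1.06 = 1.57

1.57 bits


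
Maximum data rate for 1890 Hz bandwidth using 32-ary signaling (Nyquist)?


Rate = 2 * B * log2(M) = 2 * 1890 * 5.0 = 18900.0

18900.0 bps


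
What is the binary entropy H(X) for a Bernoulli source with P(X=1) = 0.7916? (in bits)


H = -p*log2(p) - (1-p)*log2(1-p). -0.7916*log2(0.7916) = 0.266893; -0.2084*log2(0.2084) = 0.471520. H = 0.266893 + 0.471520 = 0.7384

0.7384 bits


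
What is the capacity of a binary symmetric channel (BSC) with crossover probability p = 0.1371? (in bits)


H(p) = -p*log2(p) - (1-p)*log2(1-p) = -0.1371*log2(0.1371) - 0.8629*log2(0.8629) = 0.393025 + 0.183569 = 0.5766. C = 1 - H(p) = 1 - 0.5766 = 0.4234

0.4234 bits


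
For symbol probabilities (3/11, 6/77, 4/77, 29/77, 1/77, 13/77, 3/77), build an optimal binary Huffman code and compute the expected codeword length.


Huffman construction (repeatedly merge the two least-probable nodes; each merge adds 1 bit to every symbol beneath it): 1/77 + 3/77 = 4/77; 4/77 + 4/77 = 8/77; 6/77 + 8/77 = 2/11; 13/77 + 2/11 = 27/77; 3/11 + 27/77 = 48/77; 29/77 + 48/77 = 1. Resulting codeword lengths (in the order the probabilities were given): (2, 4, 5, 1, 6, 3, 6). L_avg = sum(p_i * l_i) = 3/11*2 + 6/77*4 + 4/77*5 + 29/77*1 + 1/77*6 + 13/77*3 + 3/77*6 = 178/77 = 2.3117

2.3117 bits


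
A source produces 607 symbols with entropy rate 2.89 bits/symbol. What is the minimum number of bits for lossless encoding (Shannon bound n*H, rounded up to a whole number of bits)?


Minimum bits >= n * H = 607 * 2.89 = 1754.23, rounded up to a whole number of bits = 1755

1755 bits


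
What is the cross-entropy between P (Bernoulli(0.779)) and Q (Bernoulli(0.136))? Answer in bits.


H(P,Q) = -p*log2(q) - (1-p)*log2(1-q). -0.779*log2(0.136) = 2.242212; -0.221*log2(0.864) = 0.046608. H(P,Q) = 2.242212 + 0.046608 = 2.2888

2.2888 bits


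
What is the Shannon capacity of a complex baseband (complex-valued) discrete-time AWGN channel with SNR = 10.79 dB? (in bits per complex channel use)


SNR_linear = 10^(10.79/10) = 11.995; C = log2(1 + SNR_linear) = log2(1 + 11.995) = 3.6999

3.6999 bits/channel use


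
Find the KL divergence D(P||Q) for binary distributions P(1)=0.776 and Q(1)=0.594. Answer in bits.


KL = p*log2(p/q) + (1-p)*log2((1-p)/(1-q)) = 0.776*log2(0.776/0.594) + 0.224*log2(0.224/0.406) = 0.107

0.107 bits


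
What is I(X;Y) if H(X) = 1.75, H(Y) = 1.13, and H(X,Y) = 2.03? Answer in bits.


I(X;Y) = H(X) + H(Y) - H(X,Y) = 1.75 + 1.13 - 2.03 = 0.85

0.85 bits


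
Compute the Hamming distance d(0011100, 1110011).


Count differing positions: ^ ^ . ^ ^ ^ ^ = 6 differences

6


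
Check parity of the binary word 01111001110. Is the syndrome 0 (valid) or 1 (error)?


Syndrome = XOR of all bits = 0 XOR 1 XOR 1 XOR 1 XOR 1 XOR 0 XOR 0 XOR 1 XOR 1 XOR 1 XOR 0 = 1

1


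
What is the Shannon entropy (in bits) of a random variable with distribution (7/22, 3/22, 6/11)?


H = -sum(p_i * log2(p_i)). Terms: -(7/22)*log2(7/22) = 0.525661; -(3/22)*log2(3/22) = 0.391973; -(6/11)*log2(6/11) = 0.476983. H = 0.525661 + 0.391973 + 0.476983 = 1.3946

1.3946 bits


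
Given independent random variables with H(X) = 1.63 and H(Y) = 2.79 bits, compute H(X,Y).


For independent variables, H(X,Y) = H(X) + H(Y) = 1.63 + 2.79 = 4.42

4.42 bits


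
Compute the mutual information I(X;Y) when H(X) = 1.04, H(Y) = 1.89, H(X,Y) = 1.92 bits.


I(X;Y) = H(X) + H(Y) - H(X,Y) = 1.04 + 1.89 - 1.92 = 1.01

1.01 bits


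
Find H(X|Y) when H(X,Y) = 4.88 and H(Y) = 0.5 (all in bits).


H(X|Y) = H(X,Y) - H(Y) = 4.88 - 0.5 = 4.38

4.38 bits


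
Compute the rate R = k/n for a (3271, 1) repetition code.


Rate = k/n = 1/3271

1/3271


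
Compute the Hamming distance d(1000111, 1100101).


Count differing positions: . ^ . . . ^ . = 2 differences

2


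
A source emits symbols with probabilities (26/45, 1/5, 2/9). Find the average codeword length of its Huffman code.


Huffman construction (repeatedly merge the two least-probable nodes; each merge adds 1 bit to every symbol beneath it): 1/5 + 2/9 = 19/45; 19/45 + 26/45 = 1. Resulting codeword lengths (in the order the probabilities were given): (1, 2, 2). L_avg = sum(p_i * l_i) = 26/45*1 + 1/5*2 + 2/9*2 = 64/45 = 1.4222

1.4222 bits


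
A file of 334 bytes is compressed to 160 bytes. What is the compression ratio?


Ratio = original / compressed = 334 / 160 = 2.0875

2.0875


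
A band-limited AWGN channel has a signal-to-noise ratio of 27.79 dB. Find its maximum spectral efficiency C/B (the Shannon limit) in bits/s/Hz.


SNR_linear = 10^(27.79/10) = 601.1737; C/B = log2(1 + SNR_linear) = log2(1 + 601.1737) = 9.234

9.234 bits/s/Hz


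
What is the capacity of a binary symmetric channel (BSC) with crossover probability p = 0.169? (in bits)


H(p) = -p*log2(p) - (1-p)*log2(1-p) = -0.169*log2(0.169) - 0.831*log2(0.831) = 0.433469 + 0.221943 = 0.6554. C = 1 - H(p) = 1 - 0.6554 = 0.3446

0.3446 bits


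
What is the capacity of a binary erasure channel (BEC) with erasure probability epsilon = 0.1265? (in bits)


C = 1 - epsilon = 1 - 0.1265 = 0.8735

0.8735 bits


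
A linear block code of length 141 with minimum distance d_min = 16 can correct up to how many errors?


Correction capability = floor((d-1)/2) = floor((16-1)/2) = 7

7 errors


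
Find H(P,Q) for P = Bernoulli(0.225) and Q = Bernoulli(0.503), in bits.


H(P,Q) = -p*log2(q) - (1-p)*log2(1-q). -0.225*log2(0.503) = 0.223058; -0.775*log2(0.497) = 0.781729. H(P,Q) = 0.223058 + 0.781729 = 1.0048

1.0048 bits


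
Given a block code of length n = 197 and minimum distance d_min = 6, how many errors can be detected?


Detection capability = d_min - 1 = 6 - 1 = 5

5 errors


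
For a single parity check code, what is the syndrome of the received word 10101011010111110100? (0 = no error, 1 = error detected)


Syndrome = XOR of all bits = 1 XOR 0 XOR 1 XOR 0 XOR 1 XOR 0 XOR 1 XOR 1 XOR 0 XOR 1 XOR 0 XOR 1 XOR 1 XOR 1 XOR 1 XOR 1 XOR 0 XOR 1 XOR 0 XOR 0 = 0

0


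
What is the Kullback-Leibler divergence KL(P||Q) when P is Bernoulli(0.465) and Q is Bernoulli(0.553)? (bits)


KL = p*log2(p/q) + (1-p)*log2((1-p)/(1-q)) = 0.465*log2(0.465/0.553) + 0.535*log2(0.535/0.447) = 0.0224

0.0224 bits


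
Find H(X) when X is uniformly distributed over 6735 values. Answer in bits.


H = log2(n) = log2(6735) = 12.7175

12.7175 bits


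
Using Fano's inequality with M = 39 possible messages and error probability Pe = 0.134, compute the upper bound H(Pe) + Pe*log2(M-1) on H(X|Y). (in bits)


H(Pe) = -Pe*log2(Pe) - (1-Pe)*log2(1-Pe) = -0.134*log2(0.134) - 0.866*log2(0.866) = 0.388559 + 0.179748 = 0.5683. Pe*log2(M-1) = 0.134*log2(38) = 0.703222. Bound = H(Pe) + Pe*log2(M-1) = 0.388559 + 0.179748 + 0.703222 = 1.2715

1.2715 bits


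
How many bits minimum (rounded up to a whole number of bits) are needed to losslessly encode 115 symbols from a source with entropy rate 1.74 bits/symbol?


Minimum bits >= n * H = 115 * 1.74 = 200.1, rounded up to a whole number of bits = 201

201 bits


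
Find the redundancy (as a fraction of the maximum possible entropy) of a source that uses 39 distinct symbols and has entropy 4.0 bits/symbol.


H_max = log2(K) = log2(39) = 5.2854 bits/symbol. Redundancy = 1 - H/H_max = 1 - 4.0/5.2854 = 1 - 0.7568 = 0.2432

0.2432


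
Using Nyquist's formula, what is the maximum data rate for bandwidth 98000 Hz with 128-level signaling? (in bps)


Rate = 2 * B * log2(M) = 2 * 98000 * 7.0 = 1372000.0

1372000.0 bps


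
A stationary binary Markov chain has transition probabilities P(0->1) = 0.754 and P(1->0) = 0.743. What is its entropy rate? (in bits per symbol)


Stationary distribution: pi_0 = p10/(p01+p10) = 0.4963, pi_1 = 0.5037. Entropy rate H' = pi_0*H(p01) + pi_1*H(p10) = 0.4963*0.8049 + 0.5037*0.8222 = 0.8136

0.8136 bits/symbol


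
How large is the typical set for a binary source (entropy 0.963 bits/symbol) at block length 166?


log2|A_typical| = nH = 166 * 0.963 = 159.858, so |A_typical| ~ 2^159.858 = 1.325e+48

1.325e+48


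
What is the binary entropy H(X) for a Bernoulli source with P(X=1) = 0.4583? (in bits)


H = -p*log2(p) - (1-p)*log2(1-p). -0.4583*log2(0.4583) = 0.515879; -0.5417*log2(0.5417) = 0.479098. H = 0.515879 + 0.479098 = 0.995

0.995 bits


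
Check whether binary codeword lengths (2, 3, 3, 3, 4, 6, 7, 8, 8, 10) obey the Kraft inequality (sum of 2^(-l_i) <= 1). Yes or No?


Kraft sum = sum(2^(-l_i)) = 0.7197, need <= 1. Result: satisfied (a binary prefix-free code with these lengths exists)

Yes


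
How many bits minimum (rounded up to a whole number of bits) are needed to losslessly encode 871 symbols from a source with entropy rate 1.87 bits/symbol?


Minimum bits >= n * H = 871 * 1.87 = 1628.77, rounded up to a whole number of bits = 1629

1629 bits


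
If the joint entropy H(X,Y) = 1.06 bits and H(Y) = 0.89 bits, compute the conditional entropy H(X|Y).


H(X|Y) = H(X,Y) - H(Y) = 1.06 - 0.89 = 0.17

0.17 bits


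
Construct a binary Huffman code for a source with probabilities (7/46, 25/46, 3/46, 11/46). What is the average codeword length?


Huffman construction (repeatedly merge the two least-probable nodes; each merge adds 1 bit to every symbol beneath it): 3/46 + 7/46 = 5/23; 5/23 + 11/46 = 21/46; 21/46 + 25/46 = 1. Resulting codeword lengths (in the order the probabilities were given): (3, 1, 3, 2). L_avg = sum(p_i * l_i) = 7/46*3 + 25/46*1 + 3/46*3 + 11/46*2 = 77/46 = 1.6739

1.6739 bits


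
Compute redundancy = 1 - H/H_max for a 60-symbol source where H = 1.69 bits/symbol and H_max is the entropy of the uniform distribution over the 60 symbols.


H_max = log2(K) = log2(60) = 5.9069 bits/symbol. Redundancy = 1 - H/H_max = 1 - 1.69/5.9069 = 1 - 0.2861 = 0.7139

0.7139


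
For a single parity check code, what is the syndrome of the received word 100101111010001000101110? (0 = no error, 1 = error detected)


Syndrome = XOR of all bits = 1 XOR 0 XOR 0 XOR 1 XOR 0 XOR 1 XOR 1 XOR 1 XOR 1 XOR 0 XOR 1 XOR 0 XOR 0 XOR 0 XOR 1 XOR 0 XOR 0 XOR 0 XOR 1 XOR 0 XOR 1 XOR 1 XOR 1 XOR 0 = 0

0


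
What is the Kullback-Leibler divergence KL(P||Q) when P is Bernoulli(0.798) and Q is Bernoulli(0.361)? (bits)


KL = p*log2(p/q) + (1-p)*log2((1-p)/(1-q)) = 0.798*log2(0.798/0.361) + 0.202*log2(0.202/0.639) = 0.5776

0.5776 bits


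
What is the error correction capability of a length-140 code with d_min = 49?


Correction capability = floor((d-1)/2) = floor((49-1)/2) = 24

24 errors


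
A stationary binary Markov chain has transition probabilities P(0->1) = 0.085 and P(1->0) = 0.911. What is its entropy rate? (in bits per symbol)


Stationary distribution: pi_0 = p10/(p01+p10) = 0.9147, pi_1 = 0.0853. Entropy rate H' = pi_0*H(p01) + pi_1*H(p10) = 0.9147*0.4196 + 0.0853*0.4331 = 0.4207

0.4207 bits/symbol


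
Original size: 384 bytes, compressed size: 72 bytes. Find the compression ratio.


Ratio = original / compressed = 384 / 72 = 5.3333

5.3333


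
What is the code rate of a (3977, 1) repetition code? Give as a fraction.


Rate = k/n = 1/3977

1/3977


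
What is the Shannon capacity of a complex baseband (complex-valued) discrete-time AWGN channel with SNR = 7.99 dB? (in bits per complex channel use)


SNR_linear = 10^(7.99/10) = 6.2951; C = log2(1 + SNR_linear) = log2(1 + 6.2951) = 2.8669

2.8669 bits/channel use


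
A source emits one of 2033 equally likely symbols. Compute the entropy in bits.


H = log2(n) = log2(2033) = 10.9894

10.9894 bits


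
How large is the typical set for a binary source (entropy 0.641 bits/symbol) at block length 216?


log2|A_typical| = nH = 216 * 0.641 = 138.456, so |A_typical| ~ 2^138.456 = 4.780e+41

4.780e+41


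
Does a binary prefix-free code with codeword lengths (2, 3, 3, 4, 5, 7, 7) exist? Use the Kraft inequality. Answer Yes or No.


Kraft sum = sum(2^(-l_i)) = 0.6094, need <= 1. Result: satisfied (a binary prefix-free code with these lengths exists)

Yes


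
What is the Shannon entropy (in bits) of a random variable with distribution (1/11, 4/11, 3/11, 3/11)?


H = -sum(p_i * log2(p_i)). Terms: -(1/11)*log2(1/11) = 0.314494; -(4/11)*log2(4/11) = 0.530702; -(3/11)*log2(3/11) = 0.511219; -(3/11)*log2(3/11) = 0.511219. H = 0.314494 + 0.530702 + 0.511219 + 0.511219 = 1.8676

1.8676 bits


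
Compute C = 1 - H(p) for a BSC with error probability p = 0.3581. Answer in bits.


H(p) = -p*log2(p) - (1-p)*log2(1-p) = -0.3581*log2(0.3581) - 0.6419*log2(0.6419) = 0.530549 + 0.410546 = 0.9411. C = 1 - H(p) = 1 - 0.9411 = 0.0589

0.0589 bits


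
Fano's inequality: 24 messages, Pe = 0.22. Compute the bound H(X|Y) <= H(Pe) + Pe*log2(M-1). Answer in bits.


H(Pe) = -Pe*log2(Pe) - (1-Pe)*log2(1-Pe) = -0.22*log2(0.22) - 0.78*log2(0.78) = 0.480573 + 0.279594 = 0.7602. Pe*log2(M-1) = 0.22*log2(23) = 0.995184. Bound = H(Pe) + Pe*log2(M-1) = 0.480573 + 0.279594 + 0.995184 = 1.7554

1.7554 bits


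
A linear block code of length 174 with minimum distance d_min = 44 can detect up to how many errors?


Detection capability = d_min - 1 = 44 - 1 = 43

43 errors


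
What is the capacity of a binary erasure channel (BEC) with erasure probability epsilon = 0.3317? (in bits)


C = 1 - epsilon = 1 - 0.3317 = 0.6683

0.6683 bits


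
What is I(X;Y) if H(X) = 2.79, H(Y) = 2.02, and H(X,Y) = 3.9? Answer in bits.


I(X;Y) = H(X) + H(Y) - H(X,Y) = 2.79 + 2.02 - 3.9 = 0.91

0.91 bits


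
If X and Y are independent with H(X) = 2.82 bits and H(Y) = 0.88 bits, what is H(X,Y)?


For independent variables, H(X,Y) = H(X) + H(Y) = 2.82 + 0.88 = 3.7

3.7 bits


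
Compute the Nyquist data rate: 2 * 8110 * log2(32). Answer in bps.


Rate = 2 * B * log2(M) = 2 * 8110 * 5.0 = 81100.0

81100.0 bps


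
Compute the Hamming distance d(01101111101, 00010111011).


Count differing positions: . ^ ^ ^ ^ . . . ^ ^ . = 6 differences

6


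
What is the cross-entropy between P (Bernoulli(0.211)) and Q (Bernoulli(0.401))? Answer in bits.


H(P,Q) = -p*log2(q) - (1-p)*log2(1-q). -0.211*log2(0.401) = 0.278167; -0.789*log2(0.599) = 0.583365. H(P,Q) = 0.278167 + 0.583365 = 0.8615

0.8615 bits


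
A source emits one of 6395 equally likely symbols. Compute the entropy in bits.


H = log2(n) = log2(6395) = 12.6427

12.6427 bits


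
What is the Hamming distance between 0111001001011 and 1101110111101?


Count differing positions: ^ . ^ . ^ ^ ^ ^ ^ . ^ ^ . = 9 differences

9


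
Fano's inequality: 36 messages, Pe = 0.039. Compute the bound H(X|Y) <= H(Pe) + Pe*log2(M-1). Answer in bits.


H(Pe) = -Pe*log2(Pe) - (1-Pe)*log2(1-Pe) = -0.039*log2(0.039) - 0.961*log2(0.961) = 0.182535 + 0.055153 = 0.2377. Pe*log2(M-1) = 0.039*log2(35) = 0.200042. Bound = H(Pe) + Pe*log2(M-1) = 0.182535 + 0.055153 + 0.200042 = 0.4377

0.4377 bits


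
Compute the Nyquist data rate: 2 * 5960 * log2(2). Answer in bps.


Rate = 2 * B * log2(M) = 2 * 5960 * 1.0 = 11920.0

11920.0 bps


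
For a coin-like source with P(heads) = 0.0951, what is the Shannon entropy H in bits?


H = -p*log2(p) - (1-p)*log2(1-p). -0.0951*log2(0.0951) = 0.322808; -0.9049*log2(0.9049) = 0.130459. H = 0.322808 + 0.130459 = 0.4533

0.4533 bits


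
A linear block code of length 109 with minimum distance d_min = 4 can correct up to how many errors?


Correction capability = floor((d-1)/2) = floor((4-1)/2) = 1

1 errors


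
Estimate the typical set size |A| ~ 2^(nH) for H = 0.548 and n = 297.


log2|A_typical| = nH = 297 * 0.548 = 162.756, so |A_typical| ~ 2^162.756 = 9.873e+48

9.873e+48


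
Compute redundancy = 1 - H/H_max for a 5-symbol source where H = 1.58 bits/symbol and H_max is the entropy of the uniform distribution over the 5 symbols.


H_max = log2(K) = log2(5) = 2.3219 bits/symbol. Redundancy = 1 - H/H_max = 1 - 1.58/2.3219 = 1 - 0.6805 = 0.3195

0.3195


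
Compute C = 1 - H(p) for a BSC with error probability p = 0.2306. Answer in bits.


H(p) = -p*log2(p) - (1-p)*log2(1-p) = -0.2306*log2(0.2306) - 0.7694*log2(0.7694) = 0.488073 + 0.290983 = 0.7791. C = 1 - H(p) = 1 - 0.7791 = 0.2209

0.2209 bits


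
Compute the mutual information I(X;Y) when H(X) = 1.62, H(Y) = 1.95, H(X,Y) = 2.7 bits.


I(X;Y) = H(X) + H(Y) - H(X,Y) = 1.62 + 1.95 - 2.7 = 0.87

0.87 bits


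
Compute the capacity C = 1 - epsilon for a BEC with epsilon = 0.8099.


C = 1 - epsilon = 1 - 0.8099 = 0.1901

0.1901 bits


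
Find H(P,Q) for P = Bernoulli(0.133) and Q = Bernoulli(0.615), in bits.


H(P,Q) = -p*log2(q) - (1-p)*log2(1-q). -0.133*log2(0.615) = 0.093278; -0.867*log2(0.385) = 1.193919. H(P,Q) = 0.093278 + 1.193919 = 1.2872

1.2872 bits


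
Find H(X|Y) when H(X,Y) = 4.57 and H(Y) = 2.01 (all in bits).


H(X|Y) = H(X,Y) - H(Y) = 4.57 - 2.01 = 2.56

2.56 bits


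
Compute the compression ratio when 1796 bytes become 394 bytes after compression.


Ratio = original / compressed = 1796 / 394 = 4.5584

4.5584


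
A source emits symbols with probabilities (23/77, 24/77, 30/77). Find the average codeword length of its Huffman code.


Huffman construction (repeatedly merge the two least-probable nodes; each merge adds 1 bit to every symbol beneath it): 23/77 + 24/77 = 47/77; 30/77 + 47/77 = 1. Resulting codeword lengths (in the order the probabilities were given): (2, 2, 1). L_avg = sum(p_i * l_i) = 23/77*2 + 24/77*2 + 30/77*1 = 124/77 = 1.6104

1.6104 bits


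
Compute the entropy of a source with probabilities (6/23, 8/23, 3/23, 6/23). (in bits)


H = -sum(p_i * log2(p_i)). Terms: -(6/23)*log2(6/23) = 0.505722; -(8/23)*log2(8/23) = 0.529935; -(3/23)*log2(3/23) = 0.383296; -(6/23)*log2(6/23) = 0.505722. H = 0.505722 + 0.529935 + 0.383296 + 0.505722 = 1.9247

1.9247 bits


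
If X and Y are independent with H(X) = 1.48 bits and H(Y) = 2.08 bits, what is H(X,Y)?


For independent variables, H(X,Y) = H(X) + H(Y) = 1.48 + 2.08 = 3.56

3.56 bits


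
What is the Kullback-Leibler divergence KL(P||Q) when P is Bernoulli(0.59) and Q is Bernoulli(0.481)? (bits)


KL = p*log2(p/q) + (1-p)*log2((1-p)/(1-q)) = 0.59*log2(0.59/0.481) + 0.41*log2(0.41/0.519) = 0.0344

0.0344 bits


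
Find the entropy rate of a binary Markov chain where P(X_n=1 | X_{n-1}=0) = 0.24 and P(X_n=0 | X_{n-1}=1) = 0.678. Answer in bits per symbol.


Stationary distribution: pi_0 = p10/(p01+p10) = 0.7386, pi_1 = 0.2614. Entropy rate H' = pi_0*H(p01) + pi_1*H(p10) = 0.7386*0.795 + 0.2614*0.9065 = 0.8242

0.8242 bits/symbol


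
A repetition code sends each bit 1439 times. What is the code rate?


Rate = k/n = 1/1439

1/1439


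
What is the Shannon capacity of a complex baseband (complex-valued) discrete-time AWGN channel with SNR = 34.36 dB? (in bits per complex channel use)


SNR_linear = 10^(34.36/10) = 2728.9778; C = log2(1 + SNR_linear) = log2(1 + 2728.9778) = 11.4147

11.4147 bits/channel use


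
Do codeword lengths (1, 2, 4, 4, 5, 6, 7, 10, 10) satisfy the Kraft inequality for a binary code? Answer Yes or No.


Kraft sum = sum(2^(-l_i)) = 0.9316, need <= 1. Result: satisfied (a binary prefix-free code with these lengths exists)

Yes


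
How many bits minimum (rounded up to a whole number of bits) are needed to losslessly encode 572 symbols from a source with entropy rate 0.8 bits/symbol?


Minimum bits >= n * H = 572 * 0.8 = 457.6, rounded up to a whole number of bits = 458

458 bits


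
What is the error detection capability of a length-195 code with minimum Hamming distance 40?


Detection capability = d_min - 1 = 40 - 1 = 39

39 errors


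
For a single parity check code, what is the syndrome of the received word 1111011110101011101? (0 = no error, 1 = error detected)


Syndrome = XOR of all bits = 1 XOR 1 XOR 1 XOR 1 XOR 0 XOR 1 XOR 1 XOR 1 XOR 1 XOR 0 XOR 1 XOR 0 XOR 1 XOR 0 XOR 1 XOR 1 XOR 1 XOR 0 XOR 1 = 0

0


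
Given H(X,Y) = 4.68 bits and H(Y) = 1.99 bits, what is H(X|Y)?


H(X|Y) = H(X,Y) - H(Y) = 4.68 - 1.99 = 2.69

2.69 bits


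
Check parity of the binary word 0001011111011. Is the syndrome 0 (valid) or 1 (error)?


Syndrome = XOR of all bits = 0 XOR 0 XOR 0 XOR 1 XOR 0 XOR 1 XOR 1 XOR 1 XOR 1 XOR 1 XOR 0 XOR 1 XOR 1 = 0

0


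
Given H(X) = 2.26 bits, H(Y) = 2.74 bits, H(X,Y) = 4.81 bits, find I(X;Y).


I(X;Y) = H(X) + H(Y) - H(X,Y) = 2.26 + 2.74 - 4.81 = 0.19

0.19 bits


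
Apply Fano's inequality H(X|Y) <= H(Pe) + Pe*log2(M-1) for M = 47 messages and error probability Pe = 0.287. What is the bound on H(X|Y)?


H(Pe) = -Pe*log2(Pe) - (1-Pe)*log2(1-Pe) = -0.287*log2(0.287) - 0.713*log2(0.713) = 0.516852 + 0.347963 = 0.8648. Pe*log2(M-1) = 0.287*log2(46) = 1.585262. Bound = H(Pe) + Pe*log2(M-1) = 0.516852 + 0.347963 + 1.585262 = 2.4501

2.4501 bits


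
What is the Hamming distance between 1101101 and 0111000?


Count differing positions: ^ . ^ . ^ . ^ = 4 differences

4


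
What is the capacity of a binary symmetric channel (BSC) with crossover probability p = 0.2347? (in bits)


H(p) = -p*log2(p) - (1-p)*log2(1-p) = -0.2347*log2(0.2347) - 0.7653*log2(0.7653) = 0.490784 + 0.295331 = 0.7861. C = 1 - H(p) = 1 - 0.7861 = 0.2139

0.2139 bits


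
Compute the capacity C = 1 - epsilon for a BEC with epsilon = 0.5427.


C = 1 - epsilon = 1 - 0.5427 = 0.4573

0.4573 bits


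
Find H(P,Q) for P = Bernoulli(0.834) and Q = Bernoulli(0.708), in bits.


H(P,Q) = -p*log2(q) - (1-p)*log2(1-q). -0.834*log2(0.708) = 0.415481; -0.166*log2(0.292) = 0.294809. H(P,Q) = 0.415481 + 0.294809 = 0.7103

0.7103 bits


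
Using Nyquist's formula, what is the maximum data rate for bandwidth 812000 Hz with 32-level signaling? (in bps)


Rate = 2 * B * log2(M) = 2 * 812000 * 5.0 = 8120000.0

8120000.0 bps


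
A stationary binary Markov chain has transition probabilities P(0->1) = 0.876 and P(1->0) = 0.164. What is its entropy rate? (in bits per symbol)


Stationary distribution: pi_0 = p10/(p01+p10) = 0.1577, pi_1 = 0.8423. Entropy rate H' = pi_0*H(p01) + pi_1*H(p10) = 0.1577*0.5408 + 0.8423*0.6438 = 0.6275

0.6275 bits/symbol


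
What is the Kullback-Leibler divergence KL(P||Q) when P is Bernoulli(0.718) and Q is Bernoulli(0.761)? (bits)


KL = p*log2(p/q) + (1-p)*log2((1-p)/(1-q)) = 0.718*log2(0.718/0.761) + 0.282*log2(0.282/0.239) = 0.0071

0.0071 bits


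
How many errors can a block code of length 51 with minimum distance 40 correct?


Correction capability = floor((d-1)/2) = floor((40-1)/2) = 19

19 errors


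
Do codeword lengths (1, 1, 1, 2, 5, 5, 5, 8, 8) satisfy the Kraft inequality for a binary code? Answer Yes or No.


Kraft sum = sum(2^(-l_i)) = 1.8516, need <= 1. Result: violated (a binary prefix-free code with these lengths cannot exist)

No


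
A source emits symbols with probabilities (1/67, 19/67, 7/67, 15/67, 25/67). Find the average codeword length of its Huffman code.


Huffman construction (repeatedly merge the two least-probable nodes; each merge adds 1 bit to every symbol beneath it): 1/67 + 7/67 = 8/67; 8/67 + 15/67 = 23/67; 19/67 + 23/67 = 42/67; 25/67 + 42/67 = 1. Resulting codeword lengths (in the order the probabilities were given): (4, 2, 4, 3, 1). L_avg = sum(p_i * l_i) = 1/67*4 + 19/67*2 + 7/67*4 + 15/67*3 + 25/67*1 = 140/67 = 2.0896

2.0896 bits


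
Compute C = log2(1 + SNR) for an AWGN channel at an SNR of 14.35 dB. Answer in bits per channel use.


SNR_linear = 10^(14.35/10) = 27.227; C = log2(1 + SNR_linear) = log2(1 + 27.227) = 4.819

4.819 bits/channel use


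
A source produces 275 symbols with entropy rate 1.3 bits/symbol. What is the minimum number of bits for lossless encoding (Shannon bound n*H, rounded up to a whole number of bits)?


Minimum bits >= n * H = 275 * 1.3 = 357.5, rounded up to a whole number of bits = 358

358 bits


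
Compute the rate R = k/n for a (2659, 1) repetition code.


Rate = k/n = 1/2659

1/2659


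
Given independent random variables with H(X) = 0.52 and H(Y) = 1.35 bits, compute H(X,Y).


For independent variables, H(X,Y) = H(X) + H(Y) = 0.52 + 1.35 = 1.87

1.87 bits


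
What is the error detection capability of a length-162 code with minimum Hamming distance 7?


Detection capability = d_min - 1 = 7 - 1 = 6

6 errors


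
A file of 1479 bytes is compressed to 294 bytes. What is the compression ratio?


Ratio = original / compressed = 1479 / 294 = 5.0306

5.0306


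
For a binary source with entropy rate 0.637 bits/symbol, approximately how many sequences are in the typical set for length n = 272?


log2|A_typical| = nH = 272 * 0.637 = 173.264, so |A_typical| ~ 2^173.264 = 1.438e+52

1.438e+52


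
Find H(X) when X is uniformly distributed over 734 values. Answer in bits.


H = log2(n) = log2(734) = 9.5196

9.5196 bits


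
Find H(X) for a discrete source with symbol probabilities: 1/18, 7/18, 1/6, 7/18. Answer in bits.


H = -sum(p_i * log2(p_i)). Terms: -(1/18)*log2(1/18) = 0.231663; -(7/18)*log2(7/18) = 0.529888; -(1/6)*log2(1/6) = 0.430827; -(7/18)*log2(7/18) = 0.529888. H = 0.231663 + 0.529888 + 0.430827 + 0.529888 = 1.7223

1.7223 bits


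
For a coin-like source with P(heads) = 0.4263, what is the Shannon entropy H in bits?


H = -p*log2(p) - (1-p)*log2(1-p). -0.4263*log2(0.4263) = 0.524374; -0.5737*log2(0.5737) = 0.459896. H = 0.524374 + 0.459896 = 0.9843

0.9843 bits


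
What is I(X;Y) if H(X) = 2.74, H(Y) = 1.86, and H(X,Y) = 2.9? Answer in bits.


I(X;Y) = H(X) + H(Y) - H(X,Y) = 2.74 + 1.86 - 2.9 = 1.7

1.7 bits


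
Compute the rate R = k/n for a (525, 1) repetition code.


Rate = k/n = 1/525

1/525


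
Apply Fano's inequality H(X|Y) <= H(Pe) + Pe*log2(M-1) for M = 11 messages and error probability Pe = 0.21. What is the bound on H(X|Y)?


H(Pe) = -Pe*log2(Pe) - (1-Pe)*log2(1-Pe) = -0.21*log2(0.21) - 0.79*log2(0.79) = 0.472823 + 0.268660 = 0.7415. Pe*log2(M-1) = 0.21*log2(10) = 0.697605. Bound = H(Pe) + Pe*log2(M-1) = 0.472823 + 0.268660 + 0.697605 = 1.4391

1.4391 bits


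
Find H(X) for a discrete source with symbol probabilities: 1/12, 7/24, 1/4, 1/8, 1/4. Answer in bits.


H = -sum(p_i * log2(p_i)). Terms: -(1/12)*log2(1/12) = 0.298747; -(7/24)*log2(7/24) = 0.518469; -(1/4)*log2(1/4) = 0.500000; -(1/8)*log2(1/8) = 0.375000; -(1/4)*log2(1/4) = 0.500000. H = 0.298747 + 0.518469 + 0.500000 + 0.375000 + 0.500000 = 2.1922

2.1922 bits


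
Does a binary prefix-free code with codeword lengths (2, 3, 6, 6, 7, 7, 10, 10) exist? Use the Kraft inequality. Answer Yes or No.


Kraft sum = sum(2^(-l_i)) = 0.4238, need <= 1. Result: satisfied (a binary prefix-free code with these lengths exists)

Yes


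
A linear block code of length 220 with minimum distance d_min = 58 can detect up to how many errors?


Detection capability = d_min - 1 = 58 - 1 = 57

57 errors


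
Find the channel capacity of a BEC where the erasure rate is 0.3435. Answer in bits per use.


C = 1 - epsilon = 1 - 0.3435 = 0.6565

0.6565 bits


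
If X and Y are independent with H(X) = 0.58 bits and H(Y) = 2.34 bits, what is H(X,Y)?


For independent variables, H(X,Y) = H(X) + H(Y) = 0.58 + 2.34 = 2.92

2.92 bits


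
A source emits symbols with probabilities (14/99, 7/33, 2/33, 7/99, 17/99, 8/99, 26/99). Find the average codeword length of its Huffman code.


Huffman construction (repeatedly merge the two least-probable nodes; each merge adds 1 bit to every symbol beneath it): 2/33 + 7/99 = 13/99; 8/99 + 13/99 = 7/33; 14/99 + 17/99 = 31/99; 7/33 + 7/33 = 14/33; 26/99 + 31/99 = 19/33; 14/33 + 19/33 = 1. Resulting codeword lengths (in the order the probabilities were given): (3, 2, 4, 4, 3, 3, 2). L_avg = sum(p_i * l_i) = 14/99*3 + 7/33*2 + 2/33*4 + 7/99*4 + 17/99*3 + 8/99*3 + 26/99*2 = 263/99 = 2.6566

2.6566 bits


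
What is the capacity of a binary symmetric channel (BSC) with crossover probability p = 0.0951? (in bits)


H(p) = -p*log2(p) - (1-p)*log2(1-p) = -0.0951*log2(0.0951) - 0.9049*log2(0.9049) = 0.322808 + 0.130459 = 0.4533. C = 1 - H(p) = 1 - 0.4533 = 0.5467

0.5467 bits


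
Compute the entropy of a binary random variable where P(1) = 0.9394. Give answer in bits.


H = -p*log2(p) - (1-p)*log2(1-p). -0.9394*log2(0.9394) = 0.084723; -0.0606*log2(0.0606) = 0.245099. H = 0.084723 + 0.245099 = 0.3298

0.3298 bits


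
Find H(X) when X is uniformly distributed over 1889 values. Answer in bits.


H = log2(n) = log2(1889) = 10.8834

10.8834 bits


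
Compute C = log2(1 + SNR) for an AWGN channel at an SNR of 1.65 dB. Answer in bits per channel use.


SNR_linear = 10^(1.65/10) = 1.4622; C = log2(1 + SNR_linear) = log2(1 + 1.4622) = 1.2999

1.2999 bits/channel use


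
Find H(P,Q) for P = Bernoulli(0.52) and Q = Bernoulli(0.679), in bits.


H(P,Q) = -p*log2(q) - (1-p)*log2(1-q). -0.52*log2(0.679) = 0.290429; -0.48*log2(0.321) = 0.786890. H(P,Q) = 0.290429 + 0.786890 = 1.0773

1.0773 bits


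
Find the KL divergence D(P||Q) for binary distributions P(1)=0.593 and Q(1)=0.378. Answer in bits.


KL = p*log2(p/q) + (1-p)*log2((1-p)/(1-q)) = 0.593*log2(0.593/0.378) + 0.407*log2(0.407/0.622) = 0.1362

0.1362 bits


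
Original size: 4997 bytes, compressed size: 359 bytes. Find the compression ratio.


Ratio = original / compressed = 4997 / 359 = 13.9192

13.9192


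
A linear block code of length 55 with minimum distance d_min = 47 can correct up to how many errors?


Correction capability = floor((d-1)/2) = floor((47-1)/2) = 23

23 errors


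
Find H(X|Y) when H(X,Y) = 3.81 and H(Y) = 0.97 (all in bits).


H(X|Y) = H(X,Y) - H(Y) = 3.81 - 0.97 = 2.84

2.84 bits


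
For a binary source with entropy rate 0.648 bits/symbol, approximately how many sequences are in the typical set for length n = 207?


log2|A_typical| = nH = 207 * 0.648 = 134.136, so |A_typical| ~ 2^134.136 = 2.393e+40

2.393e+40


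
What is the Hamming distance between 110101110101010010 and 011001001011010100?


Count differing positions: ^ . ^ ^ . . ^ ^ ^ ^ ^ . . . . ^ ^ . = 10 differences

10


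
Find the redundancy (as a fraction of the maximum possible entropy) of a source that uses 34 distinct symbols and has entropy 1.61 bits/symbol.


H_max = log2(K) = log2(34) = 5.0875 bits/symbol. Redundancy = 1 - H/H_max = 1 - 1.61/5.0875 = 1 - 0.3165 = 0.6835

0.6835


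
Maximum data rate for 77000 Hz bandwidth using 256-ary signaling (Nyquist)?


Rate = 2 * B * log2(M) = 2 * 77000 * 8.0 = 1232000.0

1232000.0 bps


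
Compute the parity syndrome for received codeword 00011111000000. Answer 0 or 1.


Syndrome = XOR of all bits = 0 XOR 0 XOR 0 XOR 1 XOR 1 XOR 1 XOR 1 XOR 1 XOR 0 XOR 0 XOR 0 XOR 0 XOR 0 XOR 0 = 1

1


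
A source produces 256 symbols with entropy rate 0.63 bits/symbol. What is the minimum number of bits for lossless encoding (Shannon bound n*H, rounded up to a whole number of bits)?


Minimum bits >= n * H = 256 * 0.63 = 161.28, rounded up to a whole number of bits = 162

162 bits


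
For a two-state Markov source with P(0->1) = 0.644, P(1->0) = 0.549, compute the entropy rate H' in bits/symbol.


Stationary distribution: pi_0 = p10/(p01+p10) = 0.4602, pi_1 = 0.5398. Entropy rate H' = pi_0*H(p01) + pi_1*H(p10) = 0.4602*0.9393 + 0.5398*0.9931 = 0.9683

0.9683 bits/symbol


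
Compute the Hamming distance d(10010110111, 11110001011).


Count differing positions: . ^ ^ . . ^ ^ ^ ^ . . = 6 differences

6


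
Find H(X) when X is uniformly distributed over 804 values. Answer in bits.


H = log2(n) = log2(804) = 9.6511

9.6511 bits


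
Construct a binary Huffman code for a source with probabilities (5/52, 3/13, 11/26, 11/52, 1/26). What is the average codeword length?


Huffman construction (repeatedly merge the two least-probable nodes; each merge adds 1 bit to every symbol beneath it): 1/26 + 5/52 = 7/52; 7/52 + 11/52 = 9/26; 3/13 + 9/26 = 15/26; 11/26 + 15/26 = 1. Resulting codeword lengths (in the order the probabilities were given): (4, 2, 1, 3, 4). L_avg = sum(p_i * l_i) = 5/52*4 + 3/13*2 + 11/26*1 + 11/52*3 + 1/26*4 = 107/52 = 2.0577

2.0577 bits


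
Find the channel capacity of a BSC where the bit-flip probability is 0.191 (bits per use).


H(p) = -p*log2(p) - (1-p)*log2(1-p) = -0.191*log2(0.191) - 0.809*log2(0.809) = 0.456176 + 0.247383 = 0.7036. C = 1 - H(p) = 1 - 0.7036 = 0.2964

0.2964 bits


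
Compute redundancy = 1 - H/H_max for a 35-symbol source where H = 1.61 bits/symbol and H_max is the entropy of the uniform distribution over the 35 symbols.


H_max = log2(K) = log2(35) = 5.1293 bits/symbol. Redundancy = 1 - H/H_max = 1 - 1.61/5.1293 = 1 - 0.3139 = 0.6861

0.6861


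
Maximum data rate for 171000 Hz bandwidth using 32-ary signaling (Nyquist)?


Rate = 2 * B * log2(M) = 2 * 171000 * 5.0 = 1710000.0

1710000.0 bps


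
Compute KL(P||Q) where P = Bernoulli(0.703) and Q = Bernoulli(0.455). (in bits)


KL = p*log2(p/q) + (1-p)*log2((1-p)/(1-q)) = 0.703*log2(0.703/0.455) + 0.297*log2(0.297/0.545) = 0.1811

0.1811 bits


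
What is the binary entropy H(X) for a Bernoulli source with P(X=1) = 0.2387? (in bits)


H = -p*log2(p) - (1-p)*log2(1-p). -0.2387*log2(0.2387) = 0.493328; -0.7613*log2(0.7613) = 0.299543. H = 0.493328 + 0.299543 = 0.7929

0.7929 bits


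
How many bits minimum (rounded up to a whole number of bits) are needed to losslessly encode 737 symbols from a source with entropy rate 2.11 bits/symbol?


Minimum bits >= n * H = 737 * 2.11 = 1555.07, rounded up to a whole number of bits = 1556

1556 bits


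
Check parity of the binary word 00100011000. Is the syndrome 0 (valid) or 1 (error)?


Syndrome = XOR of all bits = 0 XOR 0 XOR 1 XOR 0 XOR 0 XOR 0 XOR 1 XOR 1 XOR 0 XOR 0 XOR 0 = 1

1


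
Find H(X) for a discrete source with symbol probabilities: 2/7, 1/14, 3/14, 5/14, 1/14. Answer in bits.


H = -sum(p_i * log2(p_i)). Terms: -(2/7)*log2(2/7) = 0.516387; -(1/14)*log2(1/14) = 0.271954; -(3/14)*log2(3/14) = 0.476227; -(5/14)*log2(5/14) = 0.530510; -(1/14)*log2(1/14) = 0.271954. H = 0.516387 + 0.271954 + 0.476227 + 0.530510 + 0.271954 = 2.067

2.067 bits


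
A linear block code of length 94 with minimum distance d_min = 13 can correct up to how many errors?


Correction capability = floor((d-1)/2) = floor((13-1)/2) = 6

6 errors


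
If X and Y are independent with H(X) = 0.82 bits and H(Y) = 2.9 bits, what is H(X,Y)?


For independent variables, H(X,Y) = H(X) + H(Y) = 0.82 + 2.9 = 3.72

3.72 bits


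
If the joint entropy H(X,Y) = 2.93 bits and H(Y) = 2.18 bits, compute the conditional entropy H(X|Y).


H(X|Y) = H(X,Y) - H(Y) = 2.93 - 2.18 = 0.75

0.75 bits


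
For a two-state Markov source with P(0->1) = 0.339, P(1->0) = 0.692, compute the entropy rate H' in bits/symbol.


Stationary distribution: pi_0 = p10/(p01+p10) = 0.6712, pi_1 = 0.3288. Entropy rate H' = pi_0*H(p01) + pi_1*H(p10) = 0.6712*0.9239 + 0.3288*0.8909 = 0.913

0.913 bits/symbol


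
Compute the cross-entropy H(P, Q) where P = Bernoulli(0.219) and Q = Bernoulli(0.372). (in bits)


H(P,Q) = -p*log2(q) - (1-p)*log2(1-q). -0.219*log2(0.372) = 0.312431; -0.781*log2(0.628) = 0.524179. H(P,Q) = 0.312431 + 0.524179 = 0.8366

0.8366 bits


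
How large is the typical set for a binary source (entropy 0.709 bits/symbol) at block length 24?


log2|A_typical| = nH = 24 * 0.709 = 17.016, so |A_typical| ~ 2^17.016 = 1.325e+05

1.325e+05


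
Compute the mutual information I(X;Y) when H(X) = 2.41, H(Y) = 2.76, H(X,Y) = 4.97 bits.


I(X;Y) = H(X) + H(Y) - H(X,Y) = 2.41 + 2.76 - 4.97 = 0.2

0.2 bits


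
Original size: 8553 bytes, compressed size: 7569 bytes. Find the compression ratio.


Ratio = original / compressed = 8553 / 7569 = 1.13

1.13


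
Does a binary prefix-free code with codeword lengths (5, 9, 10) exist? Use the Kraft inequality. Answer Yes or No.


Kraft sum = sum(2^(-l_i)) = 0.0342, need <= 1. Result: satisfied (a binary prefix-free code with these lengths exists)

Yes


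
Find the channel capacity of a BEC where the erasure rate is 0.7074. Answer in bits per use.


C = 1 - epsilon = 1 - 0.7074 = 0.2926

0.2926 bits


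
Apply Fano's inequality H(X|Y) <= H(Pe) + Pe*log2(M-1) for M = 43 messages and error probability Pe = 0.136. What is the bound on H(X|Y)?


H(Pe) = -Pe*log2(Pe) - (1-Pe)*log2(1-Pe) = -0.136*log2(0.136) - 0.864*log2(0.864) = 0.391452 + 0.182215 = 0.5737. Pe*log2(M-1) = 0.136*log2(42) = 0.733355. Bound = H(Pe) + Pe*log2(M-1) = 0.391452 + 0.182215 + 0.733355 = 1.307

1.307 bits


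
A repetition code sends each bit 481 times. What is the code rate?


Rate = k/n = 1/481

1/481


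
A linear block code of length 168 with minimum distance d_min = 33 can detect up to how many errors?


Detection capability = d_min - 1 = 33 - 1 = 32

32 errors


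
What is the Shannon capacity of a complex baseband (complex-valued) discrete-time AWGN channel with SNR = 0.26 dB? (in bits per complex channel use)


SNR_linear = 10^(0.26/10) = 1.0617; C = log2(1 + SNR_linear) = log2(1 + 1.0617) = 1.0438

1.0438 bits/channel use


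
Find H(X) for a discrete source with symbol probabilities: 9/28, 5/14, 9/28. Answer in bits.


H = -sum(p_i * log2(p_i)). Terms: -(9/28)*log2(9/28) = 0.526317; -(5/14)*log2(5/14) = 0.530510; -(9/28)*log2(9/28) = 0.526317. H = 0.526317 + 0.530510 + 0.526317 = 1.5831

1.5831 bits


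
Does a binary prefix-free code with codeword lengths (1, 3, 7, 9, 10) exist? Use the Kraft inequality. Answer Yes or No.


Kraft sum = sum(2^(-l_i)) = 0.6357, need <= 1. Result: satisfied (a binary prefix-free code with these lengths exists)

Yes


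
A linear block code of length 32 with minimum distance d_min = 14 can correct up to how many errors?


Correction capability = floor((d-1)/2) = floor((14-1)/2) = 6

6 errors


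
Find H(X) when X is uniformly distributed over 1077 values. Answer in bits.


H = log2(n) = log2(1077) = 10.0728

10.0728 bits


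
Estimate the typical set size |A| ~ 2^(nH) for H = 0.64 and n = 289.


log2|A_typical| = nH = 289 * 0.64 = 184.96, so |A_typical| ~ 2^184.96 = 4.770e+55

4.770e+55


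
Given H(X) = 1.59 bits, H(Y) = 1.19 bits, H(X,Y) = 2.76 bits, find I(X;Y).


I(X;Y) = H(X) + H(Y) - H(X,Y) = 1.59 + 1.19 - 2.76 = 0.02

0.02 bits


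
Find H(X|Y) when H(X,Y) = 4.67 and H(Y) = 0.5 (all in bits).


H(X|Y) = H(X,Y) - H(Y) = 4.67 - 0.5 = 4.17

4.17 bits


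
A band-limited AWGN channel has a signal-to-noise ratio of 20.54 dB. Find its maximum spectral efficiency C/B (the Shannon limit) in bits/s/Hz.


SNR_linear = 10^(20.54/10) = 113.24; C/B = log2(1 + SNR_linear) = log2(1 + 113.24) = 6.8359

6.8359 bits/s/Hz


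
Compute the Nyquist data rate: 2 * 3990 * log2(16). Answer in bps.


Rate = 2 * B * log2(M) = 2 * 3990 * 4.0 = 31920.0

31920.0 bps


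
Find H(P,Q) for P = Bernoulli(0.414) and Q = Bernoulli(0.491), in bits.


H(P,Q) = -p*log2(q) - (1-p)*log2(1-q). -0.414*log2(0.491) = 0.424849; -0.586*log2(0.509) = 0.570918. H(P,Q) = 0.424849 + 0.570918 = 0.9958

0.9958 bits


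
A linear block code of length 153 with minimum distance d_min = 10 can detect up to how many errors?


Detection capability = d_min - 1 = 10 - 1 = 9

9 errors


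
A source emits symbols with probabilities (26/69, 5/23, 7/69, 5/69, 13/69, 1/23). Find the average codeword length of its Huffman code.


Huffman construction (repeatedly merge the two least-probable nodes; each merge adds 1 bit to every symbol beneath it): 1/23 + 5/69 = 8/69; 7/69 + 8/69 = 5/23; 13/69 + 5/23 = 28/69; 5/23 + 26/69 = 41/69; 28/69 + 41/69 = 1. Resulting codeword lengths (in the order the probabilities were given): (2, 2, 3, 4, 2, 4). L_avg = sum(p_i * l_i) = 26/69*2 + 5/23*2 + 7/69*3 + 5/69*4 + 13/69*2 + 1/23*4 = 7/3 = 2.3333

2.3333 bits
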